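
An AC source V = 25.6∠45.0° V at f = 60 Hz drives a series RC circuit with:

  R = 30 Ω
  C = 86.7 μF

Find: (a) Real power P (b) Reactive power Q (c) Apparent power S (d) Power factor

Step 1 — Angular frequency: ω = 2π·f = 2π·60 = 377 rad/s.
Step 2 — Component impedances:
  R: Z = R = 30 Ω
  C: Z = 1/(jωC) = -j/(ω·C) = 0 - j30.59 Ω
Step 3 — Series combination: Z_total = R + C = 30 - j30.59 Ω = 42.85∠-45.6° Ω.
Step 4 — Source phasor: V = 25.6∠45.0° V = 18.1 + j18.1 V.
Step 5 — Current: I = V / Z = -0.005866 + j0.5974 A = 0.5974∠90.6° A.
Step 6 — Complex power: S = V·I* = 10.71 - j10.92 VA.
Step 7 — Real power: P = Re(S) = 10.71 W.
Step 8 — Reactive power: Q = Im(S) = -10.92 VAR.
Step 9 — Apparent power: |S| = 15.29 VA.
Step 10 — Power factor: PF = P/|S| = 0.7001 (leading).

(a) P = 10.71 W  (b) Q = -10.92 VAR  (c) S = 15.29 VA  (d) PF = 0.7001 (leading)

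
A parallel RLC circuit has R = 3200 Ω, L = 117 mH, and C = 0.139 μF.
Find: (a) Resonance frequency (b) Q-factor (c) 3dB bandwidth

Step 1 — Resonance: ω₀ = 1/√(LC) = 1/√(0.117·1.39e-07) = 7842 rad/s.
Step 2 — f₀ = ω₀/(2π) = 1248 Hz.
Step 3 — Parallel Q: Q = R/(ω₀L) = 3200/(7842·0.117) = 3.488.
Step 4 — Bandwidth: Δω = ω₀/Q = 2248 rad/s; BW = Δω/(2π) = 357.8 Hz.

(a) f₀ = 1248 Hz  (b) Q = 3.488  (c) BW = 357.8 Hz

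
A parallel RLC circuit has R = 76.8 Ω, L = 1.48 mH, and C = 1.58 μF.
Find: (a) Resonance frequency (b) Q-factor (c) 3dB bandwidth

Step 1 — Resonance: ω₀ = 1/√(LC) = 1/√(0.00148·1.58e-06) = 2.068e+04 rad/s.
Step 2 — f₀ = ω₀/(2π) = 3291 Hz.
Step 3 — Parallel Q: Q = R/(ω₀L) = 76.8/(2.068e+04·0.00148) = 2.509.
Step 4 — Bandwidth: Δω = ω₀/Q = 8241 rad/s; BW = Δω/(2π) = 1312 Hz.

(a) f₀ = 3291 Hz  (b) Q = 2.509  (c) BW = 1312 Hz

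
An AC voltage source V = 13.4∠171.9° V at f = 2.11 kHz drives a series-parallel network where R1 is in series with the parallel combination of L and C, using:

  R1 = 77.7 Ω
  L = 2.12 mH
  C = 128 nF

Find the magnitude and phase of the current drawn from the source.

Step 1 — Angular frequency: ω = 2π·f = 2π·2110 = 1.326e+04 rad/s.
Step 2 — Component impedances:
  R1: Z = R = 77.7 Ω
  L: Z = jωL = j·1.326e+04·0.00212 = 0 + j28.11 Ω
  C: Z = 1/(jωC) = -j/(ω·C) = 0 - j589.3 Ω
Step 3 — Parallel branch: L || C = 1/(1/L + 1/C) = 0 + j29.51 Ω.
Step 4 — Series with R1: Z_total = R1 + (L || C) = 77.7 + j29.51 Ω = 83.12∠20.8° Ω.
Step 5 — Source phasor: V = 13.4∠171.9° V = -13.27 + j1.888 V.
Step 6 — Ohm's law: I = V / Z_total = (-13.27 + j1.888) / (77.7 + j29.51) = -0.1411 + j0.07791 A.
Step 7 — Convert to polar: |I| = 0.1612 A, ∠I = 151.1°.

I = 0.1612∠151.1° A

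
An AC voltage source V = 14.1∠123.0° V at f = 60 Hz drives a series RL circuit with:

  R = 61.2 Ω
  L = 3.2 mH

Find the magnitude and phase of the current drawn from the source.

Step 1 — Angular frequency: ω = 2π·f = 2π·60 = 377 rad/s.
Step 2 — Component impedances:
  R: Z = R = 61.2 Ω
  L: Z = jωL = j·377·0.0032 = 0 + j1.206 Ω
Step 3 — Series combination: Z_total = R + L = 61.2 + j1.206 Ω = 61.21∠1.1° Ω.
Step 4 — Source phasor: V = 14.1∠123.0° V = -7.679 + j11.83 V.
Step 5 — Ohm's law: I = V / Z_total = (-7.679 + j11.83) / (61.2 + j1.206) = -0.1216 + j0.1956 A.
Step 6 — Convert to polar: |I| = 0.2303 A, ∠I = 121.9°.

I = 0.2303∠121.9° A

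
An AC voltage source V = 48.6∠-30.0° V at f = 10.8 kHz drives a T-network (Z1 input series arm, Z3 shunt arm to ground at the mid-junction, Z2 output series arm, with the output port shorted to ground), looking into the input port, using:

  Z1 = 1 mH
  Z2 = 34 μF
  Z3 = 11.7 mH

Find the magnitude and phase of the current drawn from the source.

Step 1 — Angular frequency: ω = 2π·f = 2π·1.08e+04 = 6.786e+04 rad/s.
Step 2 — Component impedances:
  Z1: Z = jωL = j·6.786e+04·0.001 = 0 + j67.86 Ω
  Z2: Z = 1/(jωC) = -j/(ω·C) = 0 - j0.4334 Ω
  Z3: Z = jωL = j·6.786e+04·0.0117 = 0 + j793.9 Ω
Step 3 — With the output port shorted to ground, the output series arm Z2 runs from the junction to ground; the shunt arm Z3 also runs from the junction to ground. They appear in parallel: Z3 || Z2 = 0 - j0.4337 Ω.
Step 4 — Series with input arm Z1: Z_in = Z1 + (Z3 || Z2) = 0 + j67.42 Ω = 67.42∠90.0° Ω.
Step 5 — Source phasor: V = 48.6∠-30.0° V = 42.09 - j24.3 V.
Step 6 — Ohm's law: I = V / Z_total = (42.09 - j24.3) / (0 + j67.42) = -0.3604 - j0.6242 A.
Step 7 — Convert to polar: |I| = 0.7208 A, ∠I = -120.0°.

I = 0.7208∠-120.0° A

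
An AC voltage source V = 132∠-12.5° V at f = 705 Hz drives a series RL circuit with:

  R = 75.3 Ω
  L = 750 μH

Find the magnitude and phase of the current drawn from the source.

Step 1 — Angular frequency: ω = 2π·f = 2π·705 = 4430 rad/s.
Step 2 — Component impedances:
  R: Z = R = 75.3 Ω
  L: Z = jωL = j·4430·0.00075 = 0 + j3.322 Ω
Step 3 — Series combination: Z_total = R + L = 75.3 + j3.322 Ω = 75.37∠2.5° Ω.
Step 4 — Source phasor: V = 132∠-12.5° V = 128.9 - j28.57 V.
Step 5 — Ohm's law: I = V / Z_total = (128.9 - j28.57) / (75.3 + j3.322) = 1.691 - j0.454 A.
Step 6 — Convert to polar: |I| = 1.751 A, ∠I = -15.0°.

I = 1.751∠-15.0° A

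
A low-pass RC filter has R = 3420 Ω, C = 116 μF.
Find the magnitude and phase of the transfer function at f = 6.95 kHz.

Step 1 — Angular frequency: ω = 2π·6950 = 4.367e+04 rad/s.
Step 2 — Transfer function: H(jω) = 1/(1 + jωRC).
Step 3 — Denominator: 1 + jωRC = 1 + j·4.367e+04·3420·0.000116 = 1 + j1.732e+04.
Step 4 — H = 3.332e-09 - j5.772e-05.
Step 5 — Magnitude: |H| = 5.772e-05 (-84.8 dB); phase: φ = -90.0°.

|H| = 5.772e-05 (-84.8 dB), φ = -90.0°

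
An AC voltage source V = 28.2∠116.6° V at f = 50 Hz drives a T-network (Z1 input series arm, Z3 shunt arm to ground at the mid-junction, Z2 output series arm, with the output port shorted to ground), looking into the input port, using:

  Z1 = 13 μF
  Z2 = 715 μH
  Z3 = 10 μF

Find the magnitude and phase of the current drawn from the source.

Step 1 — Angular frequency: ω = 2π·f = 2π·50 = 314.2 rad/s.
Step 2 — Component impedances:
  Z1: Z = 1/(jωC) = -j/(ω·C) = 0 - j244.9 Ω
  Z2: Z = jωL = j·314.2·0.000715 = 0 + j0.2246 Ω
  Z3: Z = 1/(jωC) = -j/(ω·C) = 0 - j318.3 Ω
Step 3 — With the output port shorted to ground, the output series arm Z2 runs from the junction to ground; the shunt arm Z3 also runs from the junction to ground. They appear in parallel: Z3 || Z2 = 0 + j0.2248 Ω.
Step 4 — Series with input arm Z1: Z_in = Z1 + (Z3 || Z2) = 0 - j244.6 Ω = 244.6∠-90.0° Ω.
Step 5 — Source phasor: V = 28.2∠116.6° V = -12.63 + j25.22 V.
Step 6 — Ohm's law: I = V / Z_total = (-12.63 + j25.22) / (0 - j244.6) = -0.1031 - j0.05162 A.
Step 7 — Convert to polar: |I| = 0.1153 A, ∠I = -153.4°.

I = 0.1153∠-153.4° A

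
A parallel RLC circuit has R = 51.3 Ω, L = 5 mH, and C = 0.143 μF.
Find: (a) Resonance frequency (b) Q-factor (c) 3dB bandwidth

Step 1 — Resonance: ω₀ = 1/√(LC) = 1/√(0.005·1.43e-07) = 3.74e+04 rad/s.
Step 2 — f₀ = ω₀/(2π) = 5952 Hz.
Step 3 — Parallel Q: Q = R/(ω₀L) = 51.3/(3.74e+04·0.005) = 0.2743.
Step 4 — Bandwidth: Δω = ω₀/Q = 1.363e+05 rad/s; BW = Δω/(2π) = 2.17e+04 Hz.

(a) f₀ = 5952 Hz  (b) Q = 0.2743  (c) BW = 2.17e+04 Hz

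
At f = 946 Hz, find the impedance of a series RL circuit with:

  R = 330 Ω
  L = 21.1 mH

Step 1 — Angular frequency: ω = 2π·f = 2π·946 = 5944 rad/s.
Step 2 — Component impedances:
  R: Z = R = 330 Ω
  L: Z = jωL = j·5944·0.0211 = 0 + j125.4 Ω
Step 3 — Series combination: Z_total = R + L = 330 + j125.4 Ω = 353∠20.8° Ω.

Z = 330 + j125.4 Ω = 353∠20.8° Ω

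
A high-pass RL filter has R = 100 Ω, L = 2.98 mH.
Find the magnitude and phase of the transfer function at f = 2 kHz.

Step 1 — Angular frequency: ω = 2π·2000 = 1.257e+04 rad/s.
Step 2 — Transfer function: H(jω) = jωL/(R + jωL).
Step 3 — Numerator jωL = j·37.45; denominator R + jωL = 100 + j37.45.
Step 4 — H = 0.123 + j0.3284.
Step 5 — Magnitude: |H| = 0.3507 (-9.1 dB); phase: φ = 69.5°.

|H| = 0.3507 (-9.1 dB), φ = 69.5°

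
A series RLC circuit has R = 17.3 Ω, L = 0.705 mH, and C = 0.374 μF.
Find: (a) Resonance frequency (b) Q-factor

Step 1 — Resonance condition Im(Z)=0 gives ω₀ = 1/√(LC).
Step 2 — ω₀ = 1/√(0.000705·3.74e-07) = 6.158e+04 rad/s.
Step 3 — f₀ = ω₀/(2π) = 9801 Hz.
Step 4 — Series Q: Q = ω₀L/R = 6.158e+04·0.000705/17.3 = 2.51.

(a) f₀ = 9801 Hz  (b) Q = 2.51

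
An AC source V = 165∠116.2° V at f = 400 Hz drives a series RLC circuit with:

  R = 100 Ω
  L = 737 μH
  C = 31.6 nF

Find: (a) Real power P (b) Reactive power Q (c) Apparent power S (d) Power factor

Step 1 — Angular frequency: ω = 2π·f = 2π·400 = 2513 rad/s.
Step 2 — Component impedances:
  R: Z = R = 100 Ω
  L: Z = jωL = j·2513·0.000737 = 0 + j1.852 Ω
  C: Z = 1/(jωC) = -j/(ω·C) = 0 - j1.259e+04 Ω
Step 3 — Series combination: Z_total = R + L + C = 100 - j1.259e+04 Ω = 1.259e+04∠-89.5° Ω.
Step 4 — Source phasor: V = 165∠116.2° V = -72.85 + j148 V.
Step 5 — Current: I = V / Z = -0.0118 - j0.005693 A = 0.01311∠-154.3° A.
Step 6 — Complex power: S = V·I* = 0.01718 - j2.162 VA.
Step 7 — Real power: P = Re(S) = 0.01718 W.
Step 8 — Reactive power: Q = Im(S) = -2.162 VAR.
Step 9 — Apparent power: |S| = 2.162 VA.
Step 10 — Power factor: PF = P/|S| = 0.007943 (leading).

(a) P = 0.01718 W  (b) Q = -2.162 VAR  (c) S = 2.162 VA  (d) PF = 0.007943 (leading)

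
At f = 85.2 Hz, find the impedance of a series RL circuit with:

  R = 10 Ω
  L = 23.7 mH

Step 1 — Angular frequency: ω = 2π·f = 2π·85.2 = 535.3 rad/s.
Step 2 — Component impedances:
  R: Z = R = 10 Ω
  L: Z = jωL = j·535.3·0.0237 = 0 + j12.69 Ω
Step 3 — Series combination: Z_total = R + L = 10 + j12.69 Ω = 16.15∠51.8° Ω.

Z = 10 + j12.69 Ω = 16.15∠51.8° Ω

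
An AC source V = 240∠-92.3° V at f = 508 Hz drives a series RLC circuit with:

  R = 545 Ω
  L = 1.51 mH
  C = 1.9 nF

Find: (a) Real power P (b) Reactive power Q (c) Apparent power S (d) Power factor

Step 1 — Angular frequency: ω = 2π·f = 2π·508 = 3192 rad/s.
Step 2 — Component impedances:
  R: Z = R = 545 Ω
  L: Z = jωL = j·3192·0.00151 = 0 + j4.82 Ω
  C: Z = 1/(jωC) = -j/(ω·C) = 0 - j1.649e+05 Ω
Step 3 — Series combination: Z_total = R + L + C = 545 - j1.649e+05 Ω = 1.649e+05∠-89.8° Ω.
Step 4 — Source phasor: V = 240∠-92.3° V = -9.632 - j239.8 V.
Step 5 — Current: I = V / Z = 0.001454 - j6.322e-05 A = 0.001456∠-2.5° A.
Step 6 — Complex power: S = V·I* = 0.001155 - j0.3493 VA.
Step 7 — Real power: P = Re(S) = 0.001155 W.
Step 8 — Reactive power: Q = Im(S) = -0.3493 VAR.
Step 9 — Apparent power: |S| = 0.3493 VA.
Step 10 — Power factor: PF = P/|S| = 0.003305 (leading).

(a) P = 0.001155 W  (b) Q = -0.3493 VAR  (c) S = 0.3493 VA  (d) PF = 0.003305 (leading)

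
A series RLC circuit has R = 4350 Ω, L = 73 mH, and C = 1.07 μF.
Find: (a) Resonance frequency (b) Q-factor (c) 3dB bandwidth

Step 1 — Resonance: ω₀ = 1/√(LC) = 1/√(0.073·1.07e-06) = 3578 rad/s.
Step 2 — f₀ = ω₀/(2π) = 569.5 Hz.
Step 3 — Series Q: Q = ω₀L/R = 3578·0.073/4350 = 0.06005.
Step 4 — Bandwidth: Δω = ω₀/Q = 5.959e+04 rad/s; BW = Δω/(2π) = 9484 Hz.

(a) f₀ = 569.5 Hz  (b) Q = 0.06005  (c) BW = 9484 Hz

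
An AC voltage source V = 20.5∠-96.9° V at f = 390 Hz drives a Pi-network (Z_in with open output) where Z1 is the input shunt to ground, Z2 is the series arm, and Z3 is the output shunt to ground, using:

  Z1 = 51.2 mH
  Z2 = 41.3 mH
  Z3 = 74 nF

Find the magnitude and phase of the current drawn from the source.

Step 1 — Angular frequency: ω = 2π·f = 2π·390 = 2450 rad/s.
Step 2 — Component impedances:
  Z1: Z = jωL = j·2450·0.0512 = 0 + j125.5 Ω
  Z2: Z = jωL = j·2450·0.0413 = 0 + j101.2 Ω
  Z3: Z = 1/(jωC) = -j/(ω·C) = 0 - j5515 Ω
Step 3 — With open output, the series arm Z2 and the output shunt Z3 appear in series to ground: Z2 + Z3 = 0 - j5414 Ω.
Step 4 — Parallel with input shunt Z1: Z_in = Z1 || (Z2 + Z3) = 0 + j128.4 Ω = 128.4∠90.0° Ω.
Step 5 — Source phasor: V = 20.5∠-96.9° V = -2.463 - j20.35 V.
Step 6 — Ohm's law: I = V / Z_total = (-2.463 - j20.35) / (0 + j128.4) = -0.1585 + j0.01917 A.
Step 7 — Convert to polar: |I| = 0.1596 A, ∠I = 173.1°.

I = 0.1596∠173.1° A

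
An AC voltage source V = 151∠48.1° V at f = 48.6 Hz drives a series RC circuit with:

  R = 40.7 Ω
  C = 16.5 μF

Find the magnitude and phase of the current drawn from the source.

Step 1 — Angular frequency: ω = 2π·f = 2π·48.6 = 305.4 rad/s.
Step 2 — Component impedances:
  R: Z = R = 40.7 Ω
  C: Z = 1/(jωC) = -j/(ω·C) = 0 - j198.5 Ω
Step 3 — Series combination: Z_total = R + C = 40.7 - j198.5 Ω = 202.6∠-78.4° Ω.
Step 4 — Source phasor: V = 151∠48.1° V = 100.8 + j112.4 V.
Step 5 — Ohm's law: I = V / Z_total = (100.8 + j112.4) / (40.7 - j198.5) = -0.4434 + j0.599 A.
Step 6 — Convert to polar: |I| = 0.7453 A, ∠I = 126.5°.

I = 0.7453∠126.5° A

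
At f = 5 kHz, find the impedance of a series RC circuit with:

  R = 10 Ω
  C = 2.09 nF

Step 1 — Angular frequency: ω = 2π·f = 2π·5000 = 3.142e+04 rad/s.
Step 2 — Component impedances:
  R: Z = R = 10 Ω
  C: Z = 1/(jωC) = -j/(ω·C) = 0 - j1.523e+04 Ω
Step 3 — Series combination: Z_total = R + C = 10 - j1.523e+04 Ω = 1.523e+04∠-90.0° Ω.

Z = 10 - j1.523e+04 Ω = 1.523e+04∠-90.0° Ω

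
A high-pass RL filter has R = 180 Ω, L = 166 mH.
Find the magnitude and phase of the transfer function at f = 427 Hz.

Step 1 — Angular frequency: ω = 2π·427 = 2683 rad/s.
Step 2 — Transfer function: H(jω) = jωL/(R + jωL).
Step 3 — Numerator jωL = j·445.4; denominator R + jωL = 180 + j445.4.
Step 4 — H = 0.8596 + j0.3474.
Step 5 — Magnitude: |H| = 0.9271 (-0.7 dB); phase: φ = 22.0°.

|H| = 0.9271 (-0.7 dB), φ = 22.0°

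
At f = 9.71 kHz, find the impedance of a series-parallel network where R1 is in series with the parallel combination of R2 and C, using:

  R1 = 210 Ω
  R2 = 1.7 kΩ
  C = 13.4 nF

Step 1 — Angular frequency: ω = 2π·f = 2π·9710 = 6.101e+04 rad/s.
Step 2 — Component impedances:
  R1: Z = R = 210 Ω
  R2: Z = R = 1700 Ω
  C: Z = 1/(jωC) = -j/(ω·C) = 0 - j1223 Ω
Step 3 — Parallel branch: R2 || C = 1/(1/R2 + 1/C) = 579.9 - j805.9 Ω.
Step 4 — Series with R1: Z_total = R1 + (R2 || C) = 789.9 - j805.9 Ω = 1128∠-45.6° Ω.

Z = 789.9 - j805.9 Ω = 1128∠-45.6° Ω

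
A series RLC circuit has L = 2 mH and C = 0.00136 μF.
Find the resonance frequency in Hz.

Step 1 — Resonance condition Im(Z)=0 gives ω₀ = 1/√(LC).
Step 2 — ω₀ = 1/√(0.002·1.36e-09) = 6.063e+05 rad/s.
Step 3 — f₀ = ω₀/(2π) = 9.65e+04 Hz.

f₀ = 9.65e+04 Hz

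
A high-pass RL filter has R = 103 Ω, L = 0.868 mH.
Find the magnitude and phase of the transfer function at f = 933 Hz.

Step 1 — Angular frequency: ω = 2π·933 = 5862 rad/s.
Step 2 — Transfer function: H(jω) = jωL/(R + jωL).
Step 3 — Numerator jωL = j·5.088; denominator R + jωL = 103 + j5.088.
Step 4 — H = 0.002435 + j0.04928.
Step 5 — Magnitude: |H| = 0.04934 (-26.1 dB); phase: φ = 87.2°.

|H| = 0.04934 (-26.1 dB), φ = 87.2°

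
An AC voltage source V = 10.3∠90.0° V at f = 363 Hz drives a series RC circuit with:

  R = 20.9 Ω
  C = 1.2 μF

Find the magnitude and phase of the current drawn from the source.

Step 1 — Angular frequency: ω = 2π·f = 2π·363 = 2281 rad/s.
Step 2 — Component impedances:
  R: Z = R = 20.9 Ω
  C: Z = 1/(jωC) = -j/(ω·C) = 0 - j365.4 Ω
Step 3 — Series combination: Z_total = R + C = 20.9 - j365.4 Ω = 366∠-86.7° Ω.
Step 4 — Source phasor: V = 10.3∠90.0° V = 0 + j10.3 V.
Step 5 — Ohm's law: I = V / Z_total = (0 + j10.3) / (20.9 - j365.4) = -0.0281 + j0.001607 A.
Step 6 — Convert to polar: |I| = 0.02814 A, ∠I = 176.7°.

I = 0.02814∠176.7° A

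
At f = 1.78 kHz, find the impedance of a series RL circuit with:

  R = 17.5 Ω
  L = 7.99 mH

Step 1 — Angular frequency: ω = 2π·f = 2π·1780 = 1.118e+04 rad/s.
Step 2 — Component impedances:
  R: Z = R = 17.5 Ω
  L: Z = jωL = j·1.118e+04·0.00799 = 0 + j89.36 Ω
Step 3 — Series combination: Z_total = R + L = 17.5 + j89.36 Ω = 91.06∠78.9° Ω.

Z = 17.5 + j89.36 Ω = 91.06∠78.9° Ω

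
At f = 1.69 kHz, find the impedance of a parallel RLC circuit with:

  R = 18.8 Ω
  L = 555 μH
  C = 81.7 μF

Step 1 — Angular frequency: ω = 2π·f = 2π·1690 = 1.062e+04 rad/s.
Step 2 — Component impedances:
  R: Z = R = 18.8 Ω
  L: Z = jωL = j·1.062e+04·0.000555 = 0 + j5.893 Ω
  C: Z = 1/(jωC) = -j/(ω·C) = 0 - j1.153 Ω
Step 3 — Parallel combination: 1/Z_total = 1/R + 1/L + 1/C; Z_total = 0.1086 - j1.425 Ω = 1.429∠-85.6° Ω.

Z = 0.1086 - j1.425 Ω = 1.429∠-85.6° Ω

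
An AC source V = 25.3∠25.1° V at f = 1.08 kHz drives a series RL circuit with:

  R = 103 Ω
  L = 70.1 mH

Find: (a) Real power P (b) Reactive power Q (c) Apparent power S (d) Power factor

Step 1 — Angular frequency: ω = 2π·f = 2π·1080 = 6786 rad/s.
Step 2 — Component impedances:
  R: Z = R = 103 Ω
  L: Z = jωL = j·6786·0.0701 = 0 + j475.7 Ω
Step 3 — Series combination: Z_total = R + L = 103 + j475.7 Ω = 486.7∠77.8° Ω.
Step 4 — Source phasor: V = 25.3∠25.1° V = 22.91 + j10.73 V.
Step 5 — Current: I = V / Z = 0.03151 - j0.04134 A = 0.05198∠-52.7° A.
Step 6 — Complex power: S = V·I* = 0.2783 + j1.285 VA.
Step 7 — Real power: P = Re(S) = 0.2783 W.
Step 8 — Reactive power: Q = Im(S) = 1.285 VAR.
Step 9 — Apparent power: |S| = 1.315 VA.
Step 10 — Power factor: PF = P/|S| = 0.2116 (lagging).

(a) P = 0.2783 W  (b) Q = 1.285 VAR  (c) S = 1.315 VA  (d) PF = 0.2116 (lagging)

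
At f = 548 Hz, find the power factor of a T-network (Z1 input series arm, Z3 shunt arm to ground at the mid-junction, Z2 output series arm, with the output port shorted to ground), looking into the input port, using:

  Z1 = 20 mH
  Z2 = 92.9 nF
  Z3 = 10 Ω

Step 1 — Angular frequency: ω = 2π·f = 2π·548 = 3443 rad/s.
Step 2 — Component impedances:
  Z1: Z = jωL = j·3443·0.02 = 0 + j68.86 Ω
  Z2: Z = 1/(jωC) = -j/(ω·C) = 0 - j3126 Ω
  Z3: Z = R = 10 Ω
Step 3 — With the output port shorted to ground, the output series arm Z2 runs from the junction to ground; the shunt arm Z3 also runs from the junction to ground. They appear in parallel: Z3 || Z2 = 10 - j0.03199 Ω.
Step 4 — Series with input arm Z1: Z_in = Z1 + (Z3 || Z2) = 10 + j68.83 Ω = 69.55∠81.7° Ω.
Step 5 — Power factor: PF = cos(φ) = Re(Z)/|Z| = 10/69.55 = 0.1438.
Step 6 — Type: Im(Z) = 68.83 ⇒ lagging (phase φ = 81.7°).

PF = 0.1438 (lagging, φ = 81.7°)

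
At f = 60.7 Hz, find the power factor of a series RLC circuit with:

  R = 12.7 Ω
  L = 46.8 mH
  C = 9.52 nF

Step 1 — Angular frequency: ω = 2π·f = 2π·60.7 = 381.4 rad/s.
Step 2 — Component impedances:
  R: Z = R = 12.7 Ω
  L: Z = jωL = j·381.4·0.0468 = 0 + j17.85 Ω
  C: Z = 1/(jωC) = -j/(ω·C) = 0 - j2.754e+05 Ω
Step 3 — Series combination: Z_total = R + L + C = 12.7 - j2.754e+05 Ω = 2.754e+05∠-90.0° Ω.
Step 4 — Power factor: PF = cos(φ) = Re(Z)/|Z| = 12.7/2.754e+05 = 4.611e-05.
Step 5 — Type: Im(Z) = -2.754e+05 ⇒ leading (phase φ = -90.0°).

PF = 4.611e-05 (leading, φ = -90.0°)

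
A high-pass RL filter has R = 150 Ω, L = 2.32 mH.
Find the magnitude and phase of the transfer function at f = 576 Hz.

Step 1 — Angular frequency: ω = 2π·576 = 3619 rad/s.
Step 2 — Transfer function: H(jω) = jωL/(R + jωL).
Step 3 — Numerator jωL = j·8.396; denominator R + jωL = 150 + j8.396.
Step 4 — H = 0.003123 + j0.0558.
Step 5 — Magnitude: |H| = 0.05589 (-25.1 dB); phase: φ = 86.8°.

|H| = 0.05589 (-25.1 dB), φ = 86.8°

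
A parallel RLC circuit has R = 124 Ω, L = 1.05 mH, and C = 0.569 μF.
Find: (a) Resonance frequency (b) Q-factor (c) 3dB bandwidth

Step 1 — Resonance: ω₀ = 1/√(LC) = 1/√(0.00105·5.69e-07) = 4.091e+04 rad/s.
Step 2 — f₀ = ω₀/(2π) = 6511 Hz.
Step 3 — Parallel Q: Q = R/(ω₀L) = 124/(4.091e+04·0.00105) = 2.887.
Step 4 — Bandwidth: Δω = ω₀/Q = 1.417e+04 rad/s; BW = Δω/(2π) = 2256 Hz.

(a) f₀ = 6511 Hz  (b) Q = 2.887  (c) BW = 2256 Hz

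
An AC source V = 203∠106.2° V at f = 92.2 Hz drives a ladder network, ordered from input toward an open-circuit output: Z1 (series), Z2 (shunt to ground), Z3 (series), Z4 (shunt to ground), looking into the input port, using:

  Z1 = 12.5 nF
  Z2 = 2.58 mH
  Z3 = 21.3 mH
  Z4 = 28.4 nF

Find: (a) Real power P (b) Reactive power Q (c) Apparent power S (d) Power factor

Step 1 — Angular frequency: ω = 2π·f = 2π·92.2 = 579.3 rad/s.
Step 2 — Component impedances:
  Z1: Z = 1/(jωC) = -j/(ω·C) = 0 - j1.381e+05 Ω
  Z2: Z = jωL = j·579.3·0.00258 = 0 + j1.495 Ω
  Z3: Z = jωL = j·579.3·0.0213 = 0 + j12.34 Ω
  Z4: Z = 1/(jωC) = -j/(ω·C) = 0 - j6.078e+04 Ω
Step 3 — Ladder network (open output): work backward from the far end, alternating series and parallel combinations. Z_in = 0 - j1.381e+05 Ω = 1.381e+05∠-90.0° Ω.
Step 4 — Source phasor: V = 203∠106.2° V = -56.64 + j194.9 V.
Step 5 — Current: I = V / Z = -0.001412 - j0.0004101 A = 0.00147∠-163.8° A.
Step 6 — Complex power: S = V·I* = 0 - j0.2984 VA.
Step 7 — Real power: P = Re(S) = 0 W.
Step 8 — Reactive power: Q = Im(S) = -0.2984 VAR.
Step 9 — Apparent power: |S| = 0.2984 VA.
Step 10 — Power factor: PF = P/|S| = 0 (leading).

(a) P = 0 W  (b) Q = -0.2984 VAR  (c) S = 0.2984 VA  (d) PF = 0 (leading)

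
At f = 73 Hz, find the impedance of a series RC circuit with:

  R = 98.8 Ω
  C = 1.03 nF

Step 1 — Angular frequency: ω = 2π·f = 2π·73 = 458.7 rad/s.
Step 2 — Component impedances:
  R: Z = R = 98.8 Ω
  C: Z = 1/(jωC) = -j/(ω·C) = 0 - j2.117e+06 Ω
Step 3 — Series combination: Z_total = R + C = 98.8 - j2.117e+06 Ω = 2.117e+06∠-90.0° Ω.

Z = 98.8 - j2.117e+06 Ω = 2.117e+06∠-90.0° Ω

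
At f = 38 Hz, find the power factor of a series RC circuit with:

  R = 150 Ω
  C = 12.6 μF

Step 1 — Angular frequency: ω = 2π·f = 2π·38 = 238.8 rad/s.
Step 2 — Component impedances:
  R: Z = R = 150 Ω
  C: Z = 1/(jωC) = -j/(ω·C) = 0 - j332.4 Ω
Step 3 — Series combination: Z_total = R + C = 150 - j332.4 Ω = 364.7∠-65.7° Ω.
Step 4 — Power factor: PF = cos(φ) = Re(Z)/|Z| = 150/364.7 = 0.4113.
Step 5 — Type: Im(Z) = -332.4 ⇒ leading (phase φ = -65.7°).

PF = 0.4113 (leading, φ = -65.7°)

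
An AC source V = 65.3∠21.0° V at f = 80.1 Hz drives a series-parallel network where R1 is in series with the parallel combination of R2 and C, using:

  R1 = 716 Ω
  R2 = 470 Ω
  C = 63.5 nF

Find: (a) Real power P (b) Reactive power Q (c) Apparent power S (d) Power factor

Step 1 — Angular frequency: ω = 2π·f = 2π·80.1 = 503.3 rad/s.
Step 2 — Component impedances:
  R1: Z = R = 716 Ω
  R2: Z = R = 470 Ω
  C: Z = 1/(jωC) = -j/(ω·C) = 0 - j3.129e+04 Ω
Step 3 — Parallel branch: R2 || C = 1/(1/R2 + 1/C) = 469.9 - j7.058 Ω.
Step 4 — Series with R1: Z_total = R1 + (R2 || C) = 1186 - j7.058 Ω = 1186∠-0.3° Ω.
Step 5 — Source phasor: V = 65.3∠21.0° V = 60.96 + j23.4 V.
Step 6 — Current: I = V / Z = 0.05129 + j0.02004 A = 0.05506∠21.3° A.
Step 7 — Complex power: S = V·I* = 3.596 - j0.0214 VA.
Step 8 — Real power: P = Re(S) = 3.596 W.
Step 9 — Reactive power: Q = Im(S) = -0.0214 VAR.
Step 10 — Apparent power: |S| = 3.596 VA.
Step 11 — Power factor: PF = P/|S| = 1 (leading).

(a) P = 3.596 W  (b) Q = -0.0214 VAR  (c) S = 3.596 VA  (d) PF = 1 (leading)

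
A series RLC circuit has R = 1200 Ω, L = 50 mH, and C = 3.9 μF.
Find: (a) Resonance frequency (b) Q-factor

Step 1 — Resonance condition Im(Z)=0 gives ω₀ = 1/√(LC).
Step 2 — ω₀ = 1/√(0.05·3.9e-06) = 2265 rad/s.
Step 3 — f₀ = ω₀/(2π) = 360.4 Hz.
Step 4 — Series Q: Q = ω₀L/R = 2265·0.05/1200 = 0.09436.

(a) f₀ = 360.4 Hz  (b) Q = 0.09436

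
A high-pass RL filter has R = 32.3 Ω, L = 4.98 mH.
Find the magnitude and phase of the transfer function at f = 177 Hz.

Step 1 — Angular frequency: ω = 2π·177 = 1112 rad/s.
Step 2 — Transfer function: H(jω) = jωL/(R + jωL).
Step 3 — Numerator jωL = j·5.538; denominator R + jωL = 32.3 + j5.538.
Step 4 — H = 0.02856 + j0.1666.
Step 5 — Magnitude: |H| = 0.169 (-15.4 dB); phase: φ = 80.3°.

|H| = 0.169 (-15.4 dB), φ = 80.3°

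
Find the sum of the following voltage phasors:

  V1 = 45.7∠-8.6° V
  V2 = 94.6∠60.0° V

Step 1 — Convert each phasor to rectangular form:
  V1 = 45.7·(cos(-8.6°) + j·sin(-8.6°)) = 45.19 - j6.834 V
  V2 = 94.6·(cos(60.0°) + j·sin(60.0°)) = 47.3 + j81.93 V
Step 2 — Sum components: V_total = 92.49 + j75.09 V.
Step 3 — Convert to polar: |V_total| = 119.1 V, ∠V_total = 39.1°.

V_total = 119.1∠39.1° V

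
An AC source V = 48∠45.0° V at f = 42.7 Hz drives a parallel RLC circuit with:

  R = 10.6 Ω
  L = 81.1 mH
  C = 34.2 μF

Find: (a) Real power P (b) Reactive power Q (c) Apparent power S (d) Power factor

Step 1 — Angular frequency: ω = 2π·f = 2π·42.7 = 268.3 rad/s.
Step 2 — Component impedances:
  R: Z = R = 10.6 Ω
  L: Z = jωL = j·268.3·0.0811 = 0 + j21.76 Ω
  C: Z = 1/(jωC) = -j/(ω·C) = 0 - j109 Ω
Step 3 — Parallel combination: 1/Z_total = 1/R + 1/L + 1/C; Z_total = 9.201 + j3.588 Ω = 9.876∠21.3° Ω.
Step 4 — Source phasor: V = 48∠45.0° V = 33.94 + j33.94 V.
Step 5 — Current: I = V / Z = 4.45 + j1.954 A = 4.86∠23.7° A.
Step 6 — Complex power: S = V·I* = 217.4 + j84.75 VA.
Step 7 — Real power: P = Re(S) = 217.4 W.
Step 8 — Reactive power: Q = Im(S) = 84.75 VAR.
Step 9 — Apparent power: |S| = 233.3 VA.
Step 10 — Power factor: PF = P/|S| = 0.9317 (lagging).

(a) P = 217.4 W  (b) Q = 84.75 VAR  (c) S = 233.3 VA  (d) PF = 0.9317 (lagging)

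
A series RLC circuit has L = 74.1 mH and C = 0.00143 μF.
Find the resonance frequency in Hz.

Step 1 — Resonance condition Im(Z)=0 gives ω₀ = 1/√(LC).
Step 2 — ω₀ = 1/√(0.0741·1.43e-09) = 9.715e+04 rad/s.
Step 3 — f₀ = ω₀/(2π) = 1.546e+04 Hz.

f₀ = 1.546e+04 Hz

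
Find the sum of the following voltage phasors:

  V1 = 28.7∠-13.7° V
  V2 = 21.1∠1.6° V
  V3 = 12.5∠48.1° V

Step 1 — Convert each phasor to rectangular form:
  V1 = 28.7·(cos(-13.7°) + j·sin(-13.7°)) = 27.88 - j6.797 V
  V2 = 21.1·(cos(1.6°) + j·sin(1.6°)) = 21.09 + j0.5891 V
  V3 = 12.5·(cos(48.1°) + j·sin(48.1°)) = 8.348 + j9.304 V
Step 2 — Sum components: V_total = 57.32 + j3.096 V.
Step 3 — Convert to polar: |V_total| = 57.41 V, ∠V_total = 3.1°.

V_total = 57.41∠3.1° V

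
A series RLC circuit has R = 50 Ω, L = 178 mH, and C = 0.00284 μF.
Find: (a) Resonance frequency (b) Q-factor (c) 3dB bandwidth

Step 1 — Resonance: ω₀ = 1/√(LC) = 1/√(0.178·2.84e-09) = 4.448e+04 rad/s.
Step 2 — f₀ = ω₀/(2π) = 7079 Hz.
Step 3 — Series Q: Q = ω₀L/R = 4.448e+04·0.178/50 = 158.3.
Step 4 — Bandwidth: Δω = ω₀/Q = 280.9 rad/s; BW = Δω/(2π) = 44.71 Hz.

(a) f₀ = 7079 Hz  (b) Q = 158.3  (c) BW = 44.71 Hz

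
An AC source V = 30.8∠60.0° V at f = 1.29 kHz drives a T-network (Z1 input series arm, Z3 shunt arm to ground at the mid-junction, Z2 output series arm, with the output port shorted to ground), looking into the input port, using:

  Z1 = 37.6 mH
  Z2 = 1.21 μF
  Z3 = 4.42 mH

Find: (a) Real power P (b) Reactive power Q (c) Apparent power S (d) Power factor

Step 1 — Angular frequency: ω = 2π·f = 2π·1290 = 8105 rad/s.
Step 2 — Component impedances:
  Z1: Z = jωL = j·8105·0.0376 = 0 + j304.8 Ω
  Z2: Z = 1/(jωC) = -j/(ω·C) = 0 - j102 Ω
  Z3: Z = jωL = j·8105·0.00442 = 0 + j35.83 Ω
Step 3 — With the output port shorted to ground, the output series arm Z2 runs from the junction to ground; the shunt arm Z3 also runs from the junction to ground. They appear in parallel: Z3 || Z2 = 0 + j55.23 Ω.
Step 4 — Series with input arm Z1: Z_in = Z1 + (Z3 || Z2) = 0 + j360 Ω = 360∠90.0° Ω.
Step 5 — Source phasor: V = 30.8∠60.0° V = 15.4 + j26.67 V.
Step 6 — Current: I = V / Z = 0.0741 - j0.04278 A = 0.08556∠-30.0° A.
Step 7 — Complex power: S = V·I* = 0 + j2.635 VA.
Step 8 — Real power: P = Re(S) = 0 W.
Step 9 — Reactive power: Q = Im(S) = 2.635 VAR.
Step 10 — Apparent power: |S| = 2.635 VA.
Step 11 — Power factor: PF = P/|S| = 0 (lagging).

(a) P = 0 W  (b) Q = 2.635 VAR  (c) S = 2.635 VA  (d) PF = 0 (lagging)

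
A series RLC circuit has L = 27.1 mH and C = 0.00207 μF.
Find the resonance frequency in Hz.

Step 1 — Resonance condition Im(Z)=0 gives ω₀ = 1/√(LC).
Step 2 — ω₀ = 1/√(0.0271·2.07e-09) = 1.335e+05 rad/s.
Step 3 — f₀ = ω₀/(2π) = 2.125e+04 Hz.

f₀ = 2.125e+04 Hz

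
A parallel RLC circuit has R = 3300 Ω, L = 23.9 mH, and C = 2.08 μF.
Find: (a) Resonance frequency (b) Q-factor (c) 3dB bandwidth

Step 1 — Resonance: ω₀ = 1/√(LC) = 1/√(0.0239·2.08e-06) = 4485 rad/s.
Step 2 — f₀ = ω₀/(2π) = 713.8 Hz.
Step 3 — Parallel Q: Q = R/(ω₀L) = 3300/(4485·0.0239) = 30.79.
Step 4 — Bandwidth: Δω = ω₀/Q = 145.7 rad/s; BW = Δω/(2π) = 23.19 Hz.

(a) f₀ = 713.8 Hz  (b) Q = 30.79  (c) BW = 23.19 Hz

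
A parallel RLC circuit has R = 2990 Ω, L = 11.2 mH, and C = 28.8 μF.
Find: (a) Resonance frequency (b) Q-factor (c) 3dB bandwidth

Step 1 — Resonance: ω₀ = 1/√(LC) = 1/√(0.0112·2.88e-05) = 1761 rad/s.
Step 2 — f₀ = ω₀/(2π) = 280.2 Hz.
Step 3 — Parallel Q: Q = R/(ω₀L) = 2990/(1761·0.0112) = 151.6.
Step 4 — Bandwidth: Δω = ω₀/Q = 11.61 rad/s; BW = Δω/(2π) = 1.848 Hz.

(a) f₀ = 280.2 Hz  (b) Q = 151.6  (c) BW = 1.848 Hz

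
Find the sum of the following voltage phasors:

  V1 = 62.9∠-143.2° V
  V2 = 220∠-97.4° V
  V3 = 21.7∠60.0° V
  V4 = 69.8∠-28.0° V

Step 1 — Convert each phasor to rectangular form:
  V1 = 62.9·(cos(-143.2°) + j·sin(-143.2°)) = -50.37 - j37.68 V
  V2 = 220·(cos(-97.4°) + j·sin(-97.4°)) = -28.34 - j218.2 V
  V3 = 21.7·(cos(60.0°) + j·sin(60.0°)) = 10.85 + j18.79 V
  V4 = 69.8·(cos(-28.0°) + j·sin(-28.0°)) = 61.63 - j32.77 V
Step 2 — Sum components: V_total = -6.221 - j269.8 V.
Step 3 — Convert to polar: |V_total| = 269.9 V, ∠V_total = -91.3°.

V_total = 269.9∠-91.3° V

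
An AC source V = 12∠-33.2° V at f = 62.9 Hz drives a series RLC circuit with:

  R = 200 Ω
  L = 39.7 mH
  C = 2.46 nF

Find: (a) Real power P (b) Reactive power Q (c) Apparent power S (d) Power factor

Step 1 — Angular frequency: ω = 2π·f = 2π·62.9 = 395.2 rad/s.
Step 2 — Component impedances:
  R: Z = R = 200 Ω
  L: Z = jωL = j·395.2·0.0397 = 0 + j15.69 Ω
  C: Z = 1/(jωC) = -j/(ω·C) = 0 - j1.029e+06 Ω
Step 3 — Series combination: Z_total = R + L + C = 200 - j1.029e+06 Ω = 1.029e+06∠-90.0° Ω.
Step 4 — Source phasor: V = 12∠-33.2° V = 10.04 - j6.571 V.
Step 5 — Current: I = V / Z = 6.39e-06 + j9.761e-06 A = 1.167e-05∠56.8° A.
Step 6 — Complex power: S = V·I* = 2.722e-08 - j0.00014 VA.
Step 7 — Real power: P = Re(S) = 2.722e-08 W.
Step 8 — Reactive power: Q = Im(S) = -0.00014 VAR.
Step 9 — Apparent power: |S| = 0.00014 VA.
Step 10 — Power factor: PF = P/|S| = 0.0001944 (leading).

(a) P = 2.722e-08 W  (b) Q = -0.00014 VAR  (c) S = 0.00014 VA  (d) PF = 0.0001944 (leading)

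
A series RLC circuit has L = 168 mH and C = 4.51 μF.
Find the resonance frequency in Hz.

Step 1 — Resonance condition Im(Z)=0 gives ω₀ = 1/√(LC).
Step 2 — ω₀ = 1/√(0.168·4.51e-06) = 1149 rad/s.
Step 3 — f₀ = ω₀/(2π) = 182.8 Hz.

f₀ = 182.8 Hz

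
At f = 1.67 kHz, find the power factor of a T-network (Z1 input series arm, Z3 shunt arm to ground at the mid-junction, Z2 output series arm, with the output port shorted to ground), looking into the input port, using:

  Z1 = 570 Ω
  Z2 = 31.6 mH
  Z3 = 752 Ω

Step 1 — Angular frequency: ω = 2π·f = 2π·1670 = 1.049e+04 rad/s.
Step 2 — Component impedances:
  Z1: Z = R = 570 Ω
  Z2: Z = jωL = j·1.049e+04·0.0316 = 0 + j331.6 Ω
  Z3: Z = R = 752 Ω
Step 3 — With the output port shorted to ground, the output series arm Z2 runs from the junction to ground; the shunt arm Z3 also runs from the junction to ground. They appear in parallel: Z3 || Z2 = 122.4 + j277.6 Ω.
Step 4 — Series with input arm Z1: Z_in = Z1 + (Z3 || Z2) = 692.4 + j277.6 Ω = 746∠21.8° Ω.
Step 5 — Power factor: PF = cos(φ) = Re(Z)/|Z| = 692.4/746 = 0.9282.
Step 6 — Type: Im(Z) = 277.6 ⇒ lagging (phase φ = 21.8°).

PF = 0.9282 (lagging, φ = 21.8°)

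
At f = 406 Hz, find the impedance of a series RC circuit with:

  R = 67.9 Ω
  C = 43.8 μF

Step 1 — Angular frequency: ω = 2π·f = 2π·406 = 2551 rad/s.
Step 2 — Component impedances:
  R: Z = R = 67.9 Ω
  C: Z = 1/(jωC) = -j/(ω·C) = 0 - j8.95 Ω
Step 3 — Series combination: Z_total = R + C = 67.9 - j8.95 Ω = 68.49∠-7.5° Ω.

Z = 67.9 - j8.95 Ω = 68.49∠-7.5° Ω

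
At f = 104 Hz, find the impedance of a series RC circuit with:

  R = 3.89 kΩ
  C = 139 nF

Step 1 — Angular frequency: ω = 2π·f = 2π·104 = 653.5 rad/s.
Step 2 — Component impedances:
  R: Z = R = 3890 Ω
  C: Z = 1/(jωC) = -j/(ω·C) = 0 - j1.101e+04 Ω
Step 3 — Series combination: Z_total = R + C = 3890 - j1.101e+04 Ω = 1.168e+04∠-70.5° Ω.

Z = 3890 - j1.101e+04 Ω = 1.168e+04∠-70.5° Ω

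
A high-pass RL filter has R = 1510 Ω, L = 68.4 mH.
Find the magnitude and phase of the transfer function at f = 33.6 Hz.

Step 1 — Angular frequency: ω = 2π·33.6 = 211.1 rad/s.
Step 2 — Transfer function: H(jω) = jωL/(R + jωL).
Step 3 — Numerator jωL = j·14.44; denominator R + jωL = 1510 + j14.44.
Step 4 — H = 9.144e-05 + j0.009562.
Step 5 — Magnitude: |H| = 0.009563 (-40.4 dB); phase: φ = 89.5°.

|H| = 0.009563 (-40.4 dB), φ = 89.5°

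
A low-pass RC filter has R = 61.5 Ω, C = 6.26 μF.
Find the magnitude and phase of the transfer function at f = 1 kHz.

Step 1 — Angular frequency: ω = 2π·1000 = 6283 rad/s.
Step 2 — Transfer function: H(jω) = 1/(1 + jωRC).
Step 3 — Denominator: 1 + jωRC = 1 + j·6283·61.5·6.26e-06 = 1 + j2.419.
Step 4 — H = 0.146 - j0.3531.
Step 5 — Magnitude: |H| = 0.382 (-8.4 dB); phase: φ = -67.5°.

|H| = 0.382 (-8.4 dB), φ = -67.5°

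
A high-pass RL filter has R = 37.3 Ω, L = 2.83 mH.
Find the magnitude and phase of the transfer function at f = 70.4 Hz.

Step 1 — Angular frequency: ω = 2π·70.4 = 442.3 rad/s.
Step 2 — Transfer function: H(jω) = jωL/(R + jωL).
Step 3 — Numerator jωL = j·1.252; denominator R + jωL = 37.3 + j1.252.
Step 4 — H = 0.001125 + j0.03352.
Step 5 — Magnitude: |H| = 0.03354 (-29.5 dB); phase: φ = 88.1°.

|H| = 0.03354 (-29.5 dB), φ = 88.1°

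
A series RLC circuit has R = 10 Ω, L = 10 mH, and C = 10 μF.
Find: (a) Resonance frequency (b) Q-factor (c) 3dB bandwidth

Step 1 — Resonance condition Im(Z)=0 gives ω₀ = 1/√(LC).
Step 2 — ω₀ = 1/√(0.01·1e-05) = 3162 rad/s.
Step 3 — f₀ = ω₀/(2π) = 503.3 Hz.
Step 4 — Series Q: Q = ω₀L/R = 3162·0.01/10 = 3.162.
Step 5 — 3dB bandwidth: Δω = ω₀/Q = 1000 rad/s; BW = Δω/(2π) = 159.2 Hz.

(a) f₀ = 503.3 Hz  (b) Q = 3.162  (c) BW = 159.2 Hz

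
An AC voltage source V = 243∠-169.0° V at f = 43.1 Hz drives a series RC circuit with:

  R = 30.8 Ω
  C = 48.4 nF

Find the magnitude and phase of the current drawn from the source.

Step 1 — Angular frequency: ω = 2π·f = 2π·43.1 = 270.8 rad/s.
Step 2 — Component impedances:
  R: Z = R = 30.8 Ω
  C: Z = 1/(jωC) = -j/(ω·C) = 0 - j7.63e+04 Ω
Step 3 — Series combination: Z_total = R + C = 30.8 - j7.63e+04 Ω = 7.63e+04∠-90.0° Ω.
Step 4 — Source phasor: V = 243∠-169.0° V = -238.5 - j46.37 V.
Step 5 — Ohm's law: I = V / Z_total = (-238.5 - j46.37) / (30.8 - j7.63e+04) = 0.0006065 - j0.003127 A.
Step 6 — Convert to polar: |I| = 0.003185 A, ∠I = -79.0°.

I = 0.003185∠-79.0° A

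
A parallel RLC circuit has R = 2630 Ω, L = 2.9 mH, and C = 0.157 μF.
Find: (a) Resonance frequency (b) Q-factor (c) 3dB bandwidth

Step 1 — Resonance: ω₀ = 1/√(LC) = 1/√(0.0029·1.57e-07) = 4.687e+04 rad/s.
Step 2 — f₀ = ω₀/(2π) = 7459 Hz.
Step 3 — Parallel Q: Q = R/(ω₀L) = 2630/(4.687e+04·0.0029) = 19.35.
Step 4 — Bandwidth: Δω = ω₀/Q = 2422 rad/s; BW = Δω/(2π) = 385.4 Hz.

(a) f₀ = 7459 Hz  (b) Q = 19.35  (c) BW = 385.4 Hz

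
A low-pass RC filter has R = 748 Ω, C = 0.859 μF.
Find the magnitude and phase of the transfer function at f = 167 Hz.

Step 1 — Angular frequency: ω = 2π·167 = 1049 rad/s.
Step 2 — Transfer function: H(jω) = 1/(1 + jωRC).
Step 3 — Denominator: 1 + jωRC = 1 + j·1049·748·8.59e-07 = 1 + j0.6742.
Step 4 — H = 0.6875 - j0.4635.
Step 5 — Magnitude: |H| = 0.8292 (-1.6 dB); phase: φ = -34.0°.

|H| = 0.8292 (-1.6 dB), φ = -34.0°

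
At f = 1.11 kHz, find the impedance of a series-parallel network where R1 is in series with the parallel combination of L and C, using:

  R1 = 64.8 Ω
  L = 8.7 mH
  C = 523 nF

Step 1 — Angular frequency: ω = 2π·f = 2π·1110 = 6974 rad/s.
Step 2 — Component impedances:
  R1: Z = R = 64.8 Ω
  L: Z = jωL = j·6974·0.0087 = 0 + j60.68 Ω
  C: Z = 1/(jωC) = -j/(ω·C) = 0 - j274.2 Ω
Step 3 — Parallel branch: L || C = 1/(1/L + 1/C) = 0 + j77.92 Ω.
Step 4 — Series with R1: Z_total = R1 + (L || C) = 64.8 + j77.92 Ω = 101.3∠50.3° Ω.

Z = 64.8 + j77.92 Ω = 101.3∠50.3° Ω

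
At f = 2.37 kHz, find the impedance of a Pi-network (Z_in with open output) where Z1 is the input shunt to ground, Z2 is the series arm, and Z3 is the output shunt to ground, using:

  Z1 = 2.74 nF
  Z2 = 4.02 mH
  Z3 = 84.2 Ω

Step 1 — Angular frequency: ω = 2π·f = 2π·2370 = 1.489e+04 rad/s.
Step 2 — Component impedances:
  Z1: Z = 1/(jωC) = -j/(ω·C) = 0 - j2.451e+04 Ω
  Z2: Z = jωL = j·1.489e+04·0.00402 = 0 + j59.86 Ω
  Z3: Z = R = 84.2 Ω
Step 3 — With open output, the series arm Z2 and the output shunt Z3 appear in series to ground: Z2 + Z3 = 84.2 + j59.86 Ω.
Step 4 — Parallel with input shunt Z1: Z_in = Z1 || (Z2 + Z3) = 84.61 + j59.72 Ω = 103.6∠35.2° Ω.

Z = 84.61 + j59.72 Ω = 103.6∠35.2° Ω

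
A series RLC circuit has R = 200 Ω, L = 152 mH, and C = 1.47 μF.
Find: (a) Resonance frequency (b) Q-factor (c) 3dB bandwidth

Step 1 — Resonance condition Im(Z)=0 gives ω₀ = 1/√(LC).
Step 2 — ω₀ = 1/√(0.152·1.47e-06) = 2116 rad/s.
Step 3 — f₀ = ω₀/(2π) = 336.7 Hz.
Step 4 — Series Q: Q = ω₀L/R = 2116·0.152/200 = 1.608.
Step 5 — 3dB bandwidth: Δω = ω₀/Q = 1316 rad/s; BW = Δω/(2π) = 209.4 Hz.

(a) f₀ = 336.7 Hz  (b) Q = 1.608  (c) BW = 209.4 Hz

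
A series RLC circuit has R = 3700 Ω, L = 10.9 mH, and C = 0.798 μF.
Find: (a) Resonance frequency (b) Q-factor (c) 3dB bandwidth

Step 1 — Resonance condition Im(Z)=0 gives ω₀ = 1/√(LC).
Step 2 — ω₀ = 1/√(0.0109·7.98e-07) = 1.072e+04 rad/s.
Step 3 — f₀ = ω₀/(2π) = 1706 Hz.
Step 4 — Series Q: Q = ω₀L/R = 1.072e+04·0.0109/3700 = 0.03159.
Step 5 — 3dB bandwidth: Δω = ω₀/Q = 3.394e+05 rad/s; BW = Δω/(2π) = 5.403e+04 Hz.

(a) f₀ = 1706 Hz  (b) Q = 0.03159  (c) BW = 5.403e+04 Hz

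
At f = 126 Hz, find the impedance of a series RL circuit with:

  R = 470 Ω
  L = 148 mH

Step 1 — Angular frequency: ω = 2π·f = 2π·126 = 791.7 rad/s.
Step 2 — Component impedances:
  R: Z = R = 470 Ω
  L: Z = jωL = j·791.7·0.148 = 0 + j117.2 Ω
Step 3 — Series combination: Z_total = R + L = 470 + j117.2 Ω = 484.4∠14.0° Ω.

Z = 470 + j117.2 Ω = 484.4∠14.0° Ω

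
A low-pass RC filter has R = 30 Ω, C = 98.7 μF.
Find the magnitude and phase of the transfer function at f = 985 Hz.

Step 1 — Angular frequency: ω = 2π·985 = 6189 rad/s.
Step 2 — Transfer function: H(jω) = 1/(1 + jωRC).
Step 3 — Denominator: 1 + jωRC = 1 + j·6189·30·9.87e-05 = 1 + j18.33.
Step 4 — H = 0.002969 - j0.05441.
Step 5 — Magnitude: |H| = 0.05449 (-25.3 dB); phase: φ = -86.9°.

|H| = 0.05449 (-25.3 dB), φ = -86.9°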